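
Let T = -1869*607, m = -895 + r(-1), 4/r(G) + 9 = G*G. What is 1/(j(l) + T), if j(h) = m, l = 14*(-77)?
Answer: -2/2270757 ≈ -8.8076e-7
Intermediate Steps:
r(G) = 4/(-9 + G²) (r(G) = 4/(-9 + G*G) = 4/(-9 + G²))
m = -1791/2 (m = -895 + 4/(-9 + (-1)²) = -895 + 4/(-9 + 1) = -895 + 4/(-8) = -895 + 4*(-⅛) = -895 - ½ = -1791/2 ≈ -895.50)
T = -1134483
l = -1078
j(h) = -1791/2
1/(j(l) + T) = 1/(-1791/2 - 1134483) = 1/(-2270757/2) = -2/2270757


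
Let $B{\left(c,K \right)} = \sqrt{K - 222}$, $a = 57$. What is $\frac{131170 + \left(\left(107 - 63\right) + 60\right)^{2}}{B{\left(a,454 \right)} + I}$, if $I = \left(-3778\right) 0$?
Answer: $\frac{70993 \sqrt{58}}{58} \approx 9321.8$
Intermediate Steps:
$B{\left(c,K \right)} = \sqrt{-222 + K}$
$I = 0$
$\frac{131170 + \left(\left(107 - 63\right) + 60\right)^{2}}{B{\left(a,454 \right)} + I} = \frac{131170 + \left(\left(107 - 63\right) + 60\right)^{2}}{\sqrt{-222 + 454} + 0} = \frac{131170 + \left(\left(107 - 63\right) + 60\right)^{2}}{\sqrt{232} + 0} = \frac{131170 + \left(44 + 60\right)^{2}}{2 \sqrt{58} + 0} = \frac{131170 + 104^{2}}{2 \sqrt{58}} = \left(131170 + 10816\right) \frac{\sqrt{58}}{116} = 141986 \frac{\sqrt{58}}{116} = \frac{70993 \sqrt{58}}{58}$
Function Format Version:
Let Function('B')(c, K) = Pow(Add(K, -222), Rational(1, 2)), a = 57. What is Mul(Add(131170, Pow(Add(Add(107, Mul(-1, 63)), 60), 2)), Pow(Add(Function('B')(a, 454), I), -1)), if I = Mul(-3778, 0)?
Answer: Mul(Rational(70993, 58), Pow(58, Rational(1, 2))) ≈ 9321.8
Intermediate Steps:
Function('B')(c, K) = Pow(Add(-222, K), Rational(1, 2))
I = 0
Mul(Add(131170, Pow(Add(Add(107, Mul(-1, 63)), 60), 2)), Pow(Add(Function('B')(a, 454), I), -1)) = Mul(Add(131170, Pow(Add(Add(107, Mul(-1, 63)), 60), 2)), Pow(Add(Pow(Add(-222, 454), Rational(1, 2)), 0), -1)) = Mul(Add(131170, Pow(Add(Add(107, -63), 60), 2)), Pow(Add(Pow(232, Rational(1, 2)), 0), -1)) = Mul(Add(131170, Pow(Add(44, 60), 2)), Pow(Add(Mul(2, Pow(58, Rational(1, 2))), 0), -1)) = Mul(Add(131170, Pow(104, 2)), Pow(Mul(2, Pow(58, Rational(1, 2))), -1)) = Mul(Add(131170, 10816), Mul(Rational(1, 116), Pow(58, Rational(1, 2)))) = Mul(141986, Mul(Rational(1, 116), Pow(58, Rational(1, 2)))) = Mul(Rational(70993, 58), Pow(58, Rational(1, 2)))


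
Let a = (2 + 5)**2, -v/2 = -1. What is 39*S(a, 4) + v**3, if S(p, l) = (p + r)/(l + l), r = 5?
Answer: 1085/4 ≈ 271.25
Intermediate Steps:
v = 2 (v = -2*(-1) = 2)
a = 49 (a = 7**2 = 49)
S(p, l) = (5 + p)/(2*l) (S(p, l) = (p + 5)/(l + l) = (5 + p)/((2*l)) = (5 + p)*(1/(2*l)) = (5 + p)/(2*l))
39*S(a, 4) + v**3 = 39*((1/2)*(5 + 49)/4) + 2**3 = 39*((1/2)*(1/4)*54) + 8 = 39*(27/4) + 8 = 1053/4 + 8 = 1085/4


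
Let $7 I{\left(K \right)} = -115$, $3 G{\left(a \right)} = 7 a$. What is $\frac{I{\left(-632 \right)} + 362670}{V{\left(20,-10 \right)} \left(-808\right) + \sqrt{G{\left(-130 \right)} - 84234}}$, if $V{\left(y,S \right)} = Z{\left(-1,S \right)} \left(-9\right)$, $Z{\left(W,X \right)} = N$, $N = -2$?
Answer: $- \frac{51758460}{2076571} - \frac{4745 i \sqrt{190209}}{4153142} \approx -24.925 - 0.49828 i$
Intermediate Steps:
$G{\left(a \right)} = \frac{7 a}{3}$
$Z{\left(W,X \right)} = -2$
$I{\left(K \right)} = - \frac{115}{7}$ ($I{\left(K \right)} = \frac{1}{7} \left(-115\right) = - \frac{115}{7}$)
$V{\left(y,S \right)} = 18$ ($V{\left(y,S \right)} = \left(-2\right) \left(-9\right) = 18$)
$\frac{I{\left(-632 \right)} + 362670}{V{\left(20,-10 \right)} \left(-808\right) + \sqrt{G{\left(-130 \right)} - 84234}} = \frac{- \frac{115}{7} + 362670}{18 \left(-808\right) + \sqrt{\frac{7}{3} \left(-130\right) - 84234}} = \frac{2538575}{7 \left(-14544 + \sqrt{- \frac{910}{3} - 84234}\right)} = \frac{2538575}{7 \left(-14544 + \sqrt{- \frac{253612}{3}}\right)} = \frac{2538575}{7 \left(-14544 + \frac{2 i \sqrt{190209}}{3}\right)}$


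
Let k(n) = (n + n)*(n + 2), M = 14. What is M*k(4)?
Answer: 672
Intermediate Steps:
k(n) = 2*n*(2 + n) (k(n) = (2*n)*(2 + n) = 2*n*(2 + n))
M*k(4) = 14*(2*4*(2 + 4)) = 14*(2*4*6) = 14*48 = 672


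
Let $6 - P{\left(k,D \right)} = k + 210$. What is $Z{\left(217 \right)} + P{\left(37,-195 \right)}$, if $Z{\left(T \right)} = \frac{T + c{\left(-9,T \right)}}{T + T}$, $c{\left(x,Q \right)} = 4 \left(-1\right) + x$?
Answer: $- \frac{52195}{217} \approx -240.53$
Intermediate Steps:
$P{\left(k,D \right)} = -204 - k$ ($P{\left(k,D \right)} = 6 - \left(k + 210\right) = 6 - \left(210 + k\right) = -204 - k$)
$c{\left(x,Q \right)} = -4 + x$
$Z{\left(T \right)} = \frac{-13 + T}{2 T}$ ($Z{\left(T \right)} = \frac{T - 13}{T + T} = \frac{T - 13}{2 T} = \left(-13 + T\right) \frac{1}{2 T} = \frac{-13 + T}{2 T}$)
$Z{\left(217 \right)} + P{\left(37,-195 \right)} = \frac{-13 + 217}{2 \cdot 217} - 241 = \frac{1}{2} \cdot \frac{1}{217} \cdot 204 - 241 = \frac{102}{217} - 241 = - \frac{52195}{217}$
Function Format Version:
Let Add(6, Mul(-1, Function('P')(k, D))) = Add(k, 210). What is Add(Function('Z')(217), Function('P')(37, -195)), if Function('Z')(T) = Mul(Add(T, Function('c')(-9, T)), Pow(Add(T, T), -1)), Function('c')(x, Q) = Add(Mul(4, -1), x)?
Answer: Rational(-52195, 217) ≈ -240.53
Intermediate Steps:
Function('P')(k, D) = Add(-204, Mul(-1, k)) (Function('P')(k, D) = Add(6, Mul(-1, Add(k, 210))) = Add(6, Mul(-1, Add(210, k))) = Add(6, Add(-210, Mul(-1, k))) = Add(-204, Mul(-1, k)))
Function('c')(x, Q) = Add(-4, x)
Function('Z')(T) = Mul(Rational(1, 2), Pow(T, -1), Add(-13, T)) (Function('Z')(T) = Mul(Add(T, Add(-4, -9)), Pow(Add(T, T), -1)) = Mul(Add(T, -13), Pow(Mul(2, T), -1)) = Mul(Add(-13, T), Mul(Rational(1, 2), Pow(T, -1))) = Mul(Rational(1, 2), Pow(T, -1), Add(-13, T)))
Add(Function('Z')(217), Function('P')(37, -195)) = Add(Mul(Rational(1, 2), Pow(217, -1), Add(-13, 217)), Add(-204, Mul(-1, 37))) = Add(Mul(Rational(1, 2), Rational(1, 217), 204), Add(-204, -37)) = Add(Rational(102, 217), -241) = Rational(-52195, 217)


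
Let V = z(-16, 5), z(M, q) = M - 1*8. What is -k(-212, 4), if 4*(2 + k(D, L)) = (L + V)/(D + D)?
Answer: 843/424 ≈ 1.9882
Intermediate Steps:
z(M, q) = -8 + M (z(M, q) = M - 8 = -8 + M)
V = -24 (V = -8 - 16 = -24)
k(D, L) = -2 + (-24 + L)/(8*D) (k(D, L) = -2 + ((L - 24)/(D + D))/4 = -2 + ((-24 + L)/((2*D)))/4 = -2 + ((-24 + L)*(1/(2*D)))/4 = -2 + ((-24 + L)/(2*D))/4 = -2 + (-24 + L)/(8*D))
-k(-212, 4) = -(-24 + 4 - 16*(-212))/(8*(-212)) = -(-1)*(-24 + 4 + 3392)/(8*212) = -(-1)*3372/(8*212) = -1*(-843/424) = 843/424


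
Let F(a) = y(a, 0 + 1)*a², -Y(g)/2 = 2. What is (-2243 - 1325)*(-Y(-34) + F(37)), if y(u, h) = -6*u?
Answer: 1084365152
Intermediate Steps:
Y(g) = -4 (Y(g) = -2*2 = -4)
F(a) = -6*a³ (F(a) = (-6*a)*a² = -6*a³)
(-2243 - 1325)*(-Y(-34) + F(37)) = (-2243 - 1325)*(-1*(-4) - 6*37³) = -3568*(4 - 6*50653) = -3568*(4 - 303918) = -3568*(-303914) = 1084365152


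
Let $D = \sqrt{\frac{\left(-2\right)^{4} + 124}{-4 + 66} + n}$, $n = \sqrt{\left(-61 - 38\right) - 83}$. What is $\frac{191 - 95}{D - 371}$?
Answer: $\frac{2976}{-11501 + \sqrt{31} \sqrt{70 + 31 i \sqrt{182}}} \approx -0.26073 - 0.0016922 i$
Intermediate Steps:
$n = i \sqrt{182}$ ($n = \sqrt{-99 - 83} = \sqrt{-182} = i \sqrt{182} \approx 13.491 i$)
$D = \sqrt{\frac{70}{31} + i \sqrt{182}}$ ($D = \sqrt{\frac{\left(-2\right)^{4} + 124}{-4 + 66} + i \sqrt{182}} = \sqrt{\frac{16 + 124}{62} + i \sqrt{182}} = \sqrt{140 \cdot \frac{1}{62} + i \sqrt{182}} = \sqrt{\frac{70}{31} + i \sqrt{182}} \approx 2.8228 + 2.3896 i$)
$\frac{191 - 95}{D - 371} = \frac{191 - 95}{\frac{\sqrt{2170 + 961 i \sqrt{182}}}{31} - 371} = \frac{96}{-371 + \frac{\sqrt{2170 + 961 i \sqrt{182}}}{31}}$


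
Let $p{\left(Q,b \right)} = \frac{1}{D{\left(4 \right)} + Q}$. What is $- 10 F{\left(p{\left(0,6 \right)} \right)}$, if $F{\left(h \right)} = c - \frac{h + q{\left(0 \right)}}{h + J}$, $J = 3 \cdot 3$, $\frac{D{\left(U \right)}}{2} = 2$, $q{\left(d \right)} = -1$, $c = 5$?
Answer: $- \frac{1880}{37} \approx -50.811$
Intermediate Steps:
$D{\left(U \right)} = 4$ ($D{\left(U \right)} = 2 \cdot 2 = 4$)
$J = 9$
$p{\left(Q,b \right)} = \frac{1}{4 + Q}$
$F{\left(h \right)} = 5 - \frac{-1 + h}{9 + h}$ ($F{\left(h \right)} = 5 - \frac{h - 1}{h + 9} = 5 - \frac{-1 + h}{9 + h}$)
$- 10 F{\left(p{\left(0,6 \right)} \right)} = - 10 \frac{2 \left(23 + \frac{2}{4 + 0}\right)}{9 + \frac{1}{4 + 0}} = - 10 \frac{2 \left(23 + \frac{2}{4}\right)}{9 + \frac{1}{4}} = - 10 \frac{2 \left(23 + 2 \cdot \frac{1}{4}\right)}{9 + \frac{1}{4}} = - 10 \frac{2 \left(23 + \frac{1}{2}\right)}{\frac{37}{4}} = - 10 \cdot 2 \cdot \frac{4}{37} \cdot \frac{47}{2} = \left(-10\right) \frac{188}{37} = - \frac{1880}{37}$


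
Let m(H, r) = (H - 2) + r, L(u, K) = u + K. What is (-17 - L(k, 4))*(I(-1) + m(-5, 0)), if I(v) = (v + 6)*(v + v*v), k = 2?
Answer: 161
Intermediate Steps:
L(u, K) = K + u
I(v) = (6 + v)*(v + v**2)
m(H, r) = -2 + H + r (m(H, r) = (-2 + H) + r = -2 + H + r)
(-17 - L(k, 4))*(I(-1) + m(-5, 0)) = (-17 - (4 + 2))*(-(6 + (-1)**2 + 7*(-1)) + (-2 - 5 + 0)) = (-17 - 1*6)*(-(6 + 1 - 7) - 7) = (-17 - 6)*(-1*0 - 7) = -23*(0 - 7) = -23*(-7) = 161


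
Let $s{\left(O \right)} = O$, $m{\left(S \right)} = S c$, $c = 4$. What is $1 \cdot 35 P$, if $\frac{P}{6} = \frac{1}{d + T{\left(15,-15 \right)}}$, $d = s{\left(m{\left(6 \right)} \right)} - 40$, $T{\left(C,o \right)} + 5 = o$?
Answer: $- \frac{35}{6} \approx -5.8333$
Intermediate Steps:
$T{\left(C,o \right)} = -5 + o$
$m{\left(S \right)} = 4 S$ ($m{\left(S \right)} = S 4 = 4 S$)
$d = -16$ ($d = 4 \cdot 6 - 40 = 24 - 40 = -16$)
$P = - \frac{1}{6}$ ($P = \frac{6}{-16 - 20} = \frac{6}{-36} = 6 \left(- \frac{1}{36}\right) = - \frac{1}{6} \approx -0.16667$)
$1 \cdot 35 P = 1 \cdot 35 \left(- \frac{1}{6}\right) = 35 \left(- \frac{1}{6}\right) = - \frac{35}{6}$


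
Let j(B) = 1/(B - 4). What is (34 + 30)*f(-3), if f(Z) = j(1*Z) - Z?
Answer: 1280/7 ≈ 182.86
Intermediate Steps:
j(B) = 1/(-4 + B)
f(Z) = 1/(-4 + Z) - Z (f(Z) = 1/(-4 + 1*Z) - Z = 1/(-4 + Z) - Z)
(34 + 30)*f(-3) = (34 + 30)*((1 - 1*(-3)*(-4 - 3))/(-4 - 3)) = 64*((1 - 1*(-3)*(-7))/(-7)) = 64*(-(1 - 21)/7) = 64*(-1/7*(-20)) = 64*(20/7) = 1280/7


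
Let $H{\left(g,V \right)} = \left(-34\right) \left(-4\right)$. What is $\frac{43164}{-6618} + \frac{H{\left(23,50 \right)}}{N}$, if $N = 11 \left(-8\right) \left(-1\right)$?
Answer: $- \frac{60383}{12133} \approx -4.9768$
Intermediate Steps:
$H{\left(g,V \right)} = 136$
$N = 88$ ($N = \left(-88\right) \left(-1\right) = 88$)
$\frac{43164}{-6618} + \frac{H{\left(23,50 \right)}}{N} = \frac{43164}{-6618} + \frac{136}{88} = 43164 \left(- \frac{1}{6618}\right) + 136 \cdot \frac{1}{88} = - \frac{7194}{1103} + \frac{17}{11} = - \frac{60383}{12133}$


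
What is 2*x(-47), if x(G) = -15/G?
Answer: 30/47 ≈ 0.63830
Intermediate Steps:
2*x(-47) = 2*(-15/(-47)) = 2*(-15*(-1/47)) = 2*(15/47) = 30/47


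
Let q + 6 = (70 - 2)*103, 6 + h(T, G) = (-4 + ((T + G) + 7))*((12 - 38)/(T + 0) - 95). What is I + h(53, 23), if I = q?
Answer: -29243/53 ≈ -551.75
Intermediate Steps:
h(T, G) = -6 + (-95 - 26/T)*(3 + G + T) (h(T, G) = -6 + (-4 + ((T + G) + 7))*((12 - 38)/(T + 0) - 95) = -6 + (-4 + ((G + T) + 7))*(-26/T - 95) = -6 + (-4 + (7 + G + T))*(-95 - 26/T) = -6 + (3 + G + T)*(-95 - 26/T) = -6 + (-95 - 26/T)*(3 + G + T))
q = 6998 (q = -6 + (70 - 2)*103 = -6 + 68*103 = -6 + 7004 = 6998)
I = 6998
I + h(53, 23) = 6998 + (-78 - 26*23 - 1*53*(317 + 95*23 + 95*53))/53 = 6998 + (-78 - 598 - 1*53*(317 + 2185 + 5035))/53 = 6998 + (-78 - 598 - 1*53*7537)/53 = 6998 + (-78 - 598 - 399461)/53 = 6998 + (1/53)*(-400137) = 6998 - 400137/53 = -29243/53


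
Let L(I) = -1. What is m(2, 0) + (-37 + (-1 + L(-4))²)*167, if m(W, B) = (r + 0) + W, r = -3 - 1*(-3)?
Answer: -5509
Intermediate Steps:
r = 0 (r = -3 + 3 = 0)
m(W, B) = W (m(W, B) = (0 + 0) + W = 0 + W = W)
m(2, 0) + (-37 + (-1 + L(-4))²)*167 = 2 + (-37 + (-1 - 1)²)*167 = 2 + (-37 + (-2)²)*167 = 2 + (-37 + 4)*167 = 2 - 33*167 = 2 - 5511 = -5509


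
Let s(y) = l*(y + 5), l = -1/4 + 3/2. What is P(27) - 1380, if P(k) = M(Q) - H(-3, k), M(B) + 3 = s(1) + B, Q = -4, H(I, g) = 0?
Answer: -2759/2 ≈ -1379.5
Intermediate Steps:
l = 5/4 (l = -1*1/4 + 3*(1/2) = -1/4 + 3/2 = 5/4 ≈ 1.2500)
s(y) = 25/4 + 5*y/4 (s(y) = 5*(y + 5)/4 = 5*(5 + y)/4 = 25/4 + 5*y/4)
M(B) = 9/2 + B (M(B) = -3 + ((25/4 + (5/4)*1) + B) = -3 + ((25/4 + 5/4) + B) = -3 + (15/2 + B) = 9/2 + B)
P(k) = 1/2 (P(k) = (9/2 - 4) - 1*0 = 1/2 + 0 = 1/2)
P(27) - 1380 = 1/2 - 1380 = -2759/2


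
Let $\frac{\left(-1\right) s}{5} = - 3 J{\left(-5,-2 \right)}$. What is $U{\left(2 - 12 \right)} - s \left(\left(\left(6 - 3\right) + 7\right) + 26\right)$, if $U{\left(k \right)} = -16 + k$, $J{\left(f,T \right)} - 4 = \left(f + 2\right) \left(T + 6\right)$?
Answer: $4294$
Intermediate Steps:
$J{\left(f,T \right)} = 4 + \left(2 + f\right) \left(6 + T\right)$ ($J{\left(f,T \right)} = 4 + \left(f + 2\right) \left(T + 6\right) = 4 + \left(2 + f\right) \left(6 + T\right)$)
$s = -120$ ($s = - 5 \left(- 3 \left(16 + 2 \left(-2\right) + 6 \left(-5\right) - -10\right)\right) = - 5 \left(- 3 \left(16 - 4 - 30 + 10\right)\right) = - 5 \left(\left(-3\right) \left(-8\right)\right) = \left(-5\right) 24 = -120$)
$U{\left(2 - 12 \right)} - s \left(\left(\left(6 - 3\right) + 7\right) + 26\right) = \left(-16 + \left(2 - 12\right)\right) - - 120 \left(\left(\left(6 - 3\right) + 7\right) + 26\right) = \left(-16 - 10\right) - - 120 \left(\left(3 + 7\right) + 26\right) = -26 - - 120 \left(10 + 26\right) = -26 - \left(-120\right) 36 = -26 - -4320 = -26 + 4320 = 4294$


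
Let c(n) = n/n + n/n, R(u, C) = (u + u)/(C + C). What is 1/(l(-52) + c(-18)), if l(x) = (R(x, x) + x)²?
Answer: 1/2603 ≈ 0.00038417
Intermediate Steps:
R(u, C) = u/C (R(u, C) = (2*u)/((2*C)) = (2*u)*(1/(2*C)) = u/C)
l(x) = (1 + x)² (l(x) = (x/x + x)² = (1 + x)²)
c(n) = 2 (c(n) = 1 + 1 = 2)
1/(l(-52) + c(-18)) = 1/((1 - 52)² + 2) = 1/((-51)² + 2) = 1/(2601 + 2) = 1/2603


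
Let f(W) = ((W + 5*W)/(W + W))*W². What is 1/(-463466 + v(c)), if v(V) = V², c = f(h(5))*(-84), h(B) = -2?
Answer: 1/552598 ≈ 1.8096e-6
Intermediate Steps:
f(W) = 3*W² (f(W) = ((6*W)/((2*W)))*W² = ((6*W)*(1/(2*W)))*W² = 3*W²)
c = -1008 (c = (3*(-2)²)*(-84) = (3*4)*(-84) = 12*(-84) = -1008)
1/(-463466 + v(c)) = 1/(-463466 + (-1008)²) = 1/(-463466 + 1016064) = 1/552598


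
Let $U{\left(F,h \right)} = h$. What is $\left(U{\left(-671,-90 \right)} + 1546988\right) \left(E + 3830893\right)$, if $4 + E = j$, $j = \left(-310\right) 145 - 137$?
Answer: $5856249542196$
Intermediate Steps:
$j = -45087$ ($j = -44950 - 137 = -45087$)
$E = -45091$ ($E = -4 - 45087 = -45091$)
$\left(U{\left(-671,-90 \right)} + 1546988\right) \left(E + 3830893\right) = \left(-90 + 1546988\right) \left(-45091 + 3830893\right) = 1546898 \cdot 3785802 = 5856249542196$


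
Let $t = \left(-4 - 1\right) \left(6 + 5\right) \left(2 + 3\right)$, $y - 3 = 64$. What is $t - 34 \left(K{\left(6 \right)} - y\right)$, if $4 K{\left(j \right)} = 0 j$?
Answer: $2003$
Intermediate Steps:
$y = 67$ ($y = 3 + 64 = 67$)
$K{\left(j \right)} = 0$ ($K{\left(j \right)} = \frac{0 j}{4} = \frac{1}{4} \cdot 0 = 0$)
$t = -275$ ($t = \left(-5\right) 11 \cdot 5 = \left(-55\right) 5 = -275$)
$t - 34 \left(K{\left(6 \right)} - y\right) = -275 - 34 \left(0 - 67\right) = -275 - -2278 = -275 + 2278 = 2003$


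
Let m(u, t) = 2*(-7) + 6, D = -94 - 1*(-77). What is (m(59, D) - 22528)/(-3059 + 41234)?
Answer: -7512/12725 ≈ -0.59033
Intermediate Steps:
D = -17 (D = -94 + 77 = -17)
m(u, t) = -8 (m(u, t) = -14 + 6 = -8)
(m(59, D) - 22528)/(-3059 + 41234) = (-8 - 22528)/(-3059 + 41234) = -22536/38175 = -22536*1/38175 = -7512/12725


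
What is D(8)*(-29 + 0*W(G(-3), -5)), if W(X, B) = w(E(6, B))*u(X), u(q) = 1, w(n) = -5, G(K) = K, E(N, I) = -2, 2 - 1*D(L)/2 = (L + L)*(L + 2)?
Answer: 9164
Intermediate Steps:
D(L) = 4 - 4*L*(2 + L) (D(L) = 4 - 2*(L + L)*(L + 2) = 4 - 2*2*L*(2 + L) = 4 - 4*L*(2 + L))
W(X, B) = -5 (W(X, B) = -5*1 = -5)
D(8)*(-29 + 0*W(G(-3), -5)) = (4 - 8*8 - 4*8**2)*(-29 + 0*(-5)) = (4 - 64 - 4*64)*(-29 + 0) = (4 - 64 - 256)*(-29) = -316*(-29) = 9164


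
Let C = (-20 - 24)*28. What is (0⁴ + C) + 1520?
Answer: 288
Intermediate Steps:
C = -1232 (C = -44*28 = -1232)
(0⁴ + C) + 1520 = (0⁴ - 1232) + 1520 = (0 - 1232) + 1520 = -1232 + 1520 = 288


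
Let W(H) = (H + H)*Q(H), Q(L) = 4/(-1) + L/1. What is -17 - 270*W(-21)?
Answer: -283517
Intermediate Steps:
Q(L) = -4 + L (Q(L) = 4*(-1) + L*1 = -4 + L)
W(H) = 2*H*(-4 + H) (W(H) = (H + H)*(-4 + H) = (2*H)*(-4 + H) = 2*H*(-4 + H))
-17 - 270*W(-21) = -17 - 540*(-21)*(-4 - 21) = -17 - 540*(-21)*(-25) = -17 - 270*1050 = -17 - 283500 = -283517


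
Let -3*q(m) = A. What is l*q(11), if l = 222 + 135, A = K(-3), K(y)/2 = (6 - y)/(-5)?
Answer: 2142/5 ≈ 428.40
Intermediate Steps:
K(y) = -12/5 + 2*y/5 (K(y) = 2*((6 - y)/(-5)) = 2*((6 - y)*(-⅕)) = 2*(-6/5 + y/5) = -12/5 + 2*y/5)
A = -18/5 (A = -12/5 + (⅖)*(-3) = -12/5 - 6/5 = -18/5 ≈ -3.6000)
q(m) = 6/5 (q(m) = -⅓*(-18/5) = 6/5)
l = 357
l*q(11) = 357*(6/5) = 2142/5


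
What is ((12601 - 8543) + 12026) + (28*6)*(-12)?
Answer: 14068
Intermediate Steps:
((12601 - 8543) + 12026) + (28*6)*(-12) = (4058 + 12026) + 168*(-12) = 16084 - 2016 = 14068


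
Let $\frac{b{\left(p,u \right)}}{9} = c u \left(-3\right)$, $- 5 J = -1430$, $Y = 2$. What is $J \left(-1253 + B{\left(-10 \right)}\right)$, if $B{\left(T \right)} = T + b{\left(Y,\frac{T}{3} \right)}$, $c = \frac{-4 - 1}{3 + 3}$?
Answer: $-382668$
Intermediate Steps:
$c = - \frac{5}{6} \approx -0.83333$
$J = 286$ ($J = \left(- \frac{1}{5}\right) \left(-1430\right) = 286$)
$b{\left(p,u \right)} = \frac{45 u}{2}$ ($b{\left(p,u \right)} = 9 - \frac{5 u}{6} \left(-3\right) = 9 \frac{5 u}{2} = \frac{45 u}{2}$)
$B{\left(T \right)} = \frac{17 T}{2}$ ($B{\left(T \right)} = T + \frac{45 \frac{T}{3}}{2} = T + \frac{15 T}{2} = \frac{17 T}{2}$)
$J \left(-1253 + B{\left(-10 \right)}\right) = 286 \left(-1253 + \frac{17}{2} \left(-10\right)\right) = 286 \left(-1253 - 85\right) = 286 \left(-1338\right) = -382668$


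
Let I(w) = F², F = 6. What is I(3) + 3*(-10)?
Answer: 6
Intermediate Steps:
I(w) = 36 (I(w) = 6² = 36)
I(3) + 3*(-10) = 36 + 3*(-10) = 36 - 30 = 6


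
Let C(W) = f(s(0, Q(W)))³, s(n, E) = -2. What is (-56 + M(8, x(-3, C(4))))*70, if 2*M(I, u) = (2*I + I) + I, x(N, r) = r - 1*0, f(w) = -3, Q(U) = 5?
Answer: -2800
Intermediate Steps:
C(W) = -27 (C(W) = (-3)³ = -27)
x(N, r) = r (x(N, r) = r + 0 = r)
M(I, u) = 2*I (M(I, u) = ((2*I + I) + I)/2 = (3*I + I)/2 = (4*I)/2 = 2*I)
(-56 + M(8, x(-3, C(4))))*70 = (-56 + 2*8)*70 = (-56 + 16)*70 = -40*70 = -2800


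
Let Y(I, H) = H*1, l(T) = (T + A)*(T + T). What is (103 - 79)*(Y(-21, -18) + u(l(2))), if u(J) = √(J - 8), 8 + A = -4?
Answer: -432 + 96*I*√3 ≈ -432.0 + 166.28*I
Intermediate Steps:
A = -12 (A = -8 - 4 = -12)
l(T) = 2*T*(-12 + T) (l(T) = (T - 12)*(T + T) = (-12 + T)*(2*T) = 2*T*(-12 + T))
Y(I, H) = H
u(J) = √(-8 + J)
(103 - 79)*(Y(-21, -18) + u(l(2))) = (103 - 79)*(-18 + √(-8 + 2*2*(-12 + 2))) = 24*(-18 + √(-8 + 2*2*(-10))) = 24*(-18 + √(-8 - 40)) = 24*(-18 + √(-48)) = 24*(-18 + 4*I*√3) = -432 + 96*I*√3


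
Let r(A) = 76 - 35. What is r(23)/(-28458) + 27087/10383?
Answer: 256805381/98493138 ≈ 2.6073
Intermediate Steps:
r(A) = 41
r(23)/(-28458) + 27087/10383 = 41/(-28458) + 27087/10383 = 41*(-1/28458) + 27087*(1/10383) = -41/28458 + 9029/3461 = 256805381/98493138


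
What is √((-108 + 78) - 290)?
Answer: 8*I*√5 ≈ 17.889*I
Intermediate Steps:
√((-108 + 78) - 290) = √(-30 - 290) = √(-320) = 8*I*√5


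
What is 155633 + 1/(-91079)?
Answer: 14174898006/91079 ≈ 1.5563e+5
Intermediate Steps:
155633 + 1/(-91079) = 155633 - 1/91079 = 14174898006/91079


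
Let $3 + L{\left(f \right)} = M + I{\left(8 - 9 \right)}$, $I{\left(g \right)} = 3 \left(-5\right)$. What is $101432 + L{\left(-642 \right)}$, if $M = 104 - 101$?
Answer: $101417$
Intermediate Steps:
$I{\left(g \right)} = -15$
$M = 3$
$L{\left(f \right)} = -15$ ($L{\left(f \right)} = -3 + \left(3 - 15\right) = -3 - 12 = -15$)
$101432 + L{\left(-642 \right)} = 101432 - 15 = 101417$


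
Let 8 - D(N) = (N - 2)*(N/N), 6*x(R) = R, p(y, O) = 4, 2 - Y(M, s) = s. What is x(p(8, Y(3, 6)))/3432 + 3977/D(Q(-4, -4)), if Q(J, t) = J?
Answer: 10236805/36036 ≈ 284.07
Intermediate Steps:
Y(M, s) = 2 - s
x(R) = R/6
D(N) = 10 - N (D(N) = 8 - (N - 2)*N/N = 8 - (-2 + N) = 8 + (2 - N) = 10 - N)
x(p(8, Y(3, 6)))/3432 + 3977/D(Q(-4, -4)) = ((⅙)*4)/3432 + 3977/(10 - 1*(-4)) = (⅔)*(1/3432) + 3977/(10 + 4) = 1/5148 + 3977/14 = 10236805/36036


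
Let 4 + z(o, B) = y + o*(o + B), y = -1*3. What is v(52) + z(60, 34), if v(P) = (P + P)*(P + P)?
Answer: 16449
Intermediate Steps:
y = -3
z(o, B) = -7 + o*(B + o) (z(o, B) = -4 + (-3 + o*(o + B)) = -4 + (-3 + o*(B + o)) = -7 + o*(B + o))
v(P) = 4*P² (v(P) = (2*P)*(2*P) = 4*P²)
v(52) + z(60, 34) = 4*52² + (-7 + 60² + 34*60) = 4*2704 + (-7 + 3600 + 2040) = 10816 + 5633 = 16449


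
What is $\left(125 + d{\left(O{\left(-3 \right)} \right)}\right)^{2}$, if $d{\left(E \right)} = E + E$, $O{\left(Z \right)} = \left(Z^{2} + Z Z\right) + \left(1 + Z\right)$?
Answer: $24649$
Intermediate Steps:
$O{\left(Z \right)} = 1 + Z + 2 Z^{2}$ ($O{\left(Z \right)} = \left(Z^{2} + Z^{2}\right) + \left(1 + Z\right) = 2 Z^{2} + \left(1 + Z\right) = 1 + Z + 2 Z^{2}$)
$d{\left(E \right)} = 2 E$
$\left(125 + d{\left(O{\left(-3 \right)} \right)}\right)^{2} = \left(125 + 2 \left(1 - 3 + 2 \left(-3\right)^{2}\right)\right)^{2} = \left(125 + 2 \left(1 - 3 + 2 \cdot 9\right)\right)^{2} = \left(125 + 2 \left(1 - 3 + 18\right)\right)^{2} = \left(125 + 2 \cdot 16\right)^{2} = \left(125 + 32\right)^{2} = 157^{2} = 24649$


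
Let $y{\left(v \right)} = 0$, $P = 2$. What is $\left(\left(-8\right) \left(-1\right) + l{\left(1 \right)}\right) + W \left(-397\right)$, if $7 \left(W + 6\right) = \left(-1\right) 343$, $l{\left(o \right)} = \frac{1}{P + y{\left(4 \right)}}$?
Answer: $\frac{43687}{2} \approx 21844.0$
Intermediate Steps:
$l{\left(o \right)} = \frac{1}{2}$ ($l{\left(o \right)} = \frac{1}{2 + 0} = \frac{1}{2}$)
$W = -55$ ($W = -6 + \frac{\left(-1\right) 343}{7} = -6 + \frac{1}{7} \left(-343\right) = -6 - 49 = -55$)
$\left(\left(-8\right) \left(-1\right) + l{\left(1 \right)}\right) + W \left(-397\right) = \left(\left(-8\right) \left(-1\right) + \frac{1}{2}\right) - -21835 = \left(8 + \frac{1}{2}\right) + 21835 = \frac{17}{2} + 21835 = \frac{43687}{2}$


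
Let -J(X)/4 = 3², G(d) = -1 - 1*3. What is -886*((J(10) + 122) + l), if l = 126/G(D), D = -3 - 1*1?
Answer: -48287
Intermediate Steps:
D = -4 (D = -3 - 1 = -4)
G(d) = -4 (G(d) = -1 - 3 = -4)
l = -63/2 (l = 126/(-4) = 126*(-¼) = -63/2 ≈ -31.500)
J(X) = -36 (J(X) = -4*3² = -4*9 = -36)
-886*((J(10) + 122) + l) = -886*((-36 + 122) - 63/2) = -886*(86 - 63/2) = -886*109/2 = -48287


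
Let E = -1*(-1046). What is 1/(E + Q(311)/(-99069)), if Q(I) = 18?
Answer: 33023/34542052 ≈ 0.00095602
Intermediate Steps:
E = 1046
1/(E + Q(311)/(-99069)) = 1/(1046 + 18/(-99069)) = 1/(1046 + 18*(-1/99069)) = 1/(1046 - 6/33023) = 1/(34542052/33023) = 33023/34542052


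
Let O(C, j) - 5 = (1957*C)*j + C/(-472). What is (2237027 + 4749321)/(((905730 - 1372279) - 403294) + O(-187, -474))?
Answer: 3297556256/81464711803 ≈ 0.040478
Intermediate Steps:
O(C, j) = 5 - C/472 + 1957*C*j (O(C, j) = 5 + ((1957*C)*j + C/(-472)) = 5 + (1957*C*j + C*(-1/472)) = 5 + (1957*C*j - C/472) = 5 + (-C/472 + 1957*C*j) = 5 - C/472 + 1957*C*j)
(2237027 + 4749321)/(((905730 - 1372279) - 403294) + O(-187, -474)) = (2237027 + 4749321)/(((905730 - 1372279) - 403294) + (5 - 1/472*(-187) + 1957*(-187)*(-474))) = 6986348/((-466549 - 403294) + (5 + 187/472 + 173464566)) = 6986348/(-869843 + 81875277699/472) = 6986348/(81464711803/472) = 6986348*(472/81464711803) = 3297556256/81464711803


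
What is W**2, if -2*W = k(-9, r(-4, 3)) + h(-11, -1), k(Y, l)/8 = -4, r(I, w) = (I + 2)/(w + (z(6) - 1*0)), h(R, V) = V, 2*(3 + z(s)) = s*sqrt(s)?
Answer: 1089/4 ≈ 272.25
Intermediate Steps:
z(s) = -3 + s**(3/2)/2 (z(s) = -3 + (s*sqrt(s))/2 = -3 + s**(3/2)/2)
r(I, w) = (2 + I)/(-3 + w + 3*sqrt(6)) (r(I, w) = (I + 2)/(w + ((-3 + 6**(3/2)/2) - 1*0)) = (2 + I)/(w + ((-3 + (6*sqrt(6))/2) + 0)) = (2 + I)/(w + ((-3 + 3*sqrt(6)) + 0)) = (2 + I)/(w + (-3 + 3*sqrt(6))) = (2 + I)/(-3 + w + 3*sqrt(6)))
k(Y, l) = -32 (k(Y, l) = 8*(-4) = -32)
W = 33/2 (W = -(-32 - 1)/2 = -1/2*(-33) = 33/2 ≈ 16.500)
W**2 = (33/2)**2 = 1089/4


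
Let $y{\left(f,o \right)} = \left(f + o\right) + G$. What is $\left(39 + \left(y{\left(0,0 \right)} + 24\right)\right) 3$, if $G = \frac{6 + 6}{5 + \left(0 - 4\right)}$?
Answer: $225$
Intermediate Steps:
$G = 12$ ($G = \frac{12}{5 - 4} = \frac{12}{1} = 12 \cdot 1 = 12$)
$y{\left(f,o \right)} = 12 + f + o$ ($y{\left(f,o \right)} = \left(f + o\right) + 12 = 12 + f + o$)
$\left(39 + \left(y{\left(0,0 \right)} + 24\right)\right) 3 = \left(39 + \left(\left(12 + 0 + 0\right) + 24\right)\right) 3 = \left(39 + \left(12 + 24\right)\right) 3 = \left(39 + 36\right) 3 = 75 \cdot 3 = 225$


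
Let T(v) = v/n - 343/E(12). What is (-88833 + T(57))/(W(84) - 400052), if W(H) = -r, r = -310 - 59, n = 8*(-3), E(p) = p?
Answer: 2132735/9592392 ≈ 0.22234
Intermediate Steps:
n = -24
T(v) = -343/12 - v/24 (T(v) = v/(-24) - 343/12 = v*(-1/24) - 343*1/12 = -v/24 - 343/12 = -343/12 - v/24)
r = -369
W(H) = 369 (W(H) = -1*(-369) = 369)
(-88833 + T(57))/(W(84) - 400052) = (-88833 + (-343/12 - 1/24*57))/(369 - 400052) = (-88833 + (-343/12 - 19/8))/(-399683) = (-88833 - 743/24)*(-1/399683) = -2132735/24*(-1/399683) = 2132735/9592392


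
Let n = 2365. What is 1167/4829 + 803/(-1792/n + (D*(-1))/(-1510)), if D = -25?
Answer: -2768915024507/2670480461 ≈ -1036.9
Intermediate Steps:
1167/4829 + 803/(-1792/n + (D*(-1))/(-1510)) = 1167/4829 + 803/(-1792/2365 - 25*(-1)/(-1510)) = 1167*(1/4829) + 803/(-1792*1/2365 + 25*(-1/1510)) = 1167/4829 + 803/(-1792/2365 - 5/302) = 1167/4829 + 803/(-553009/714230) = 1167/4829 + 803*(-714230/553009) = 1167/4829 - 573526690/553009 = -2768915024507/2670480461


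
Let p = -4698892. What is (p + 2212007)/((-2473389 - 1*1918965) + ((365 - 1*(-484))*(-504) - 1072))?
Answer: 2486885/4821322 ≈ 0.51581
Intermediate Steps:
(p + 2212007)/((-2473389 - 1*1918965) + ((365 - 1*(-484))*(-504) - 1072)) = (-4698892 + 2212007)/((-2473389 - 1*1918965) + ((365 - 1*(-484))*(-504) - 1072)) = -2486885/((-2473389 - 1918965) + ((365 + 484)*(-504) - 1072)) = -2486885/(-4392354 + (849*(-504) - 1072)) = -2486885/(-4392354 + (-427896 - 1072)) = -2486885/(-4392354 - 428968) = -2486885/(-4821322) = -2486885*(-1/4821322) = 2486885/4821322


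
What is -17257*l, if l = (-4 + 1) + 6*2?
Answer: -155313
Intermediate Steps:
l = 9 (l = -3 + 12 = 9)
-17257*l = -17257*9 = -155313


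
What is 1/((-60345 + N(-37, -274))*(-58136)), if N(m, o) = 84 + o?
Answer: 1/3519262760 ≈ 2.8415e-10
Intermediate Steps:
1/((-60345 + N(-37, -274))*(-58136)) = 1/((-60345 + (84 - 274))*(-58136)) = -1/58136/(-60345 - 190) = -1/58136/(-60535) = -1/60535*(-1/58136) = 1/3519262760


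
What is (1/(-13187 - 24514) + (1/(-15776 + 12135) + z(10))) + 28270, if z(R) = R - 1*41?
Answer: 3876348879157/137269341 ≈ 28239.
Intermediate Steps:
z(R) = -41 + R (z(R) = R - 41 = -41 + R)
(1/(-13187 - 24514) + (1/(-15776 + 12135) + z(10))) + 28270 = (1/(-13187 - 24514) + (1/(-15776 + 12135) + (-41 + 10))) + 28270 = (1/(-37701) + (1/(-3641) - 31)) + 28270 = (-1/37701 + (-1/3641 - 31)) + 28270 = (-1/37701 - 112872/3641) + 28270 = -4255390913/137269341 + 28270 = 3876348879157/137269341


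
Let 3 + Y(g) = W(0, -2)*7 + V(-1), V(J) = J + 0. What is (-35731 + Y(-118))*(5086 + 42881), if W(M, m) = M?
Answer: -1714100745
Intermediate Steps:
V(J) = J
Y(g) = -4 (Y(g) = -3 + (0*7 - 1) = -3 + (0 - 1) = -3 - 1 = -4)
(-35731 + Y(-118))*(5086 + 42881) = (-35731 - 4)*(5086 + 42881) = -35735*47967 = -1714100745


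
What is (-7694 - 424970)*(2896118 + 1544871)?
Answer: -1921456064696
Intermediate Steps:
(-7694 - 424970)*(2896118 + 1544871) = -432664*4440989 = -1921456064696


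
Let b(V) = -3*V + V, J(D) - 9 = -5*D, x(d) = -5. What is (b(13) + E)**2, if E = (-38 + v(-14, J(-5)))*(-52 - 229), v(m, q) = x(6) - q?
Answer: 467035321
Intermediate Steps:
J(D) = 9 - 5*D
b(V) = -2*V
v(m, q) = -5 - q
E = 21637 (E = (-38 + (-5 - (9 - 5*(-5))))*(-52 - 229) = (-38 + (-5 - (9 + 25)))*(-281) = (-38 + (-5 - 1*34))*(-281) = (-38 + (-5 - 34))*(-281) = (-38 - 39)*(-281) = -77*(-281) = 21637)
(b(13) + E)**2 = (-2*13 + 21637)**2 = (-26 + 21637)**2 = 21611**2 = 467035321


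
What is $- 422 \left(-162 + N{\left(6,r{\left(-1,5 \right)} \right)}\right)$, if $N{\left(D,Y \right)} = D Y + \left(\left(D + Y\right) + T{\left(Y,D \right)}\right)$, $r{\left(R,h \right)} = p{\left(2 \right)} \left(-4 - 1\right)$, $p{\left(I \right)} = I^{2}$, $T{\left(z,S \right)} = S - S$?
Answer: $124912$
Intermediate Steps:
$T{\left(z,S \right)} = 0$
$r{\left(R,h \right)} = -20$ ($r{\left(R,h \right)} = 2^{2} \left(-4 - 1\right) = 4 \left(-5\right) = -20$)
$N{\left(D,Y \right)} = D + Y + D Y$ ($N{\left(D,Y \right)} = D Y + \left(\left(D + Y\right) + 0\right) = D Y + \left(D + Y\right) = D + Y + D Y$)
$- 422 \left(-162 + N{\left(6,r{\left(-1,5 \right)} \right)}\right) = - 422 \left(-162 + \left(6 - 20 + 6 \left(-20\right)\right)\right) = - 422 \left(-162 - 134\right) = \left(-422\right) \left(-296\right) = 124912$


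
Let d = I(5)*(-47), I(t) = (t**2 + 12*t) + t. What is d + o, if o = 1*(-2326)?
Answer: -6556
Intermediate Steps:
o = -2326
I(t) = t**2 + 13*t
d = -4230 (d = (5*(13 + 5))*(-47) = (5*18)*(-47) = 90*(-47) = -4230)
d + o = -4230 - 2326 = -6556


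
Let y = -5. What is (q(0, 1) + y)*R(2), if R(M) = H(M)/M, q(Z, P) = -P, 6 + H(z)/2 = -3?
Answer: 54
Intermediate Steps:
H(z) = -18 (H(z) = -12 + 2*(-3) = -12 - 6 = -18)
R(M) = -18/M
(q(0, 1) + y)*R(2) = (-1*1 - 5)*(-18/2) = (-1 - 5)*(-18*½) = -6*(-9) = 54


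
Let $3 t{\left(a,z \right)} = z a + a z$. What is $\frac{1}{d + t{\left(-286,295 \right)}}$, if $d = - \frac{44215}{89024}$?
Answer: $- \frac{267072}{15022042405} \approx -1.7779 \cdot 10^{-5}$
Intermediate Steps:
$d = - \frac{44215}{89024}$ ($d = \left(-44215\right) \frac{1}{89024} = - \frac{44215}{89024} \approx -0.49666$)
$t{\left(a,z \right)} = \frac{2 a z}{3}$ ($t{\left(a,z \right)} = \frac{z a + a z}{3} = \frac{a z + a z}{3} = \frac{2 a z}{3}$)
$\frac{1}{d + t{\left(-286,295 \right)}} = \frac{1}{- \frac{44215}{89024} + \frac{2}{3} \left(-286\right) 295} = \frac{1}{- \frac{44215}{89024} - \frac{168740}{3}} = \frac{1}{- \frac{15022042405}{267072}} = - \frac{267072}{15022042405}$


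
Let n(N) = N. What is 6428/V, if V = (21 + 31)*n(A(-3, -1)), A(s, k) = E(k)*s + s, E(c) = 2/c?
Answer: 1607/39 ≈ 41.205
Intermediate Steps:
A(s, k) = s + 2*s/k (A(s, k) = (2/k)*s + s = 2*s/k + s = s + 2*s/k)
V = 156 (V = (21 + 31)*(-3*(2 - 1)/(-1)) = 52*(-3*(-1)*1) = 52*3 = 156)
6428/V = 6428/156 = 6428*(1/156) = 1607/39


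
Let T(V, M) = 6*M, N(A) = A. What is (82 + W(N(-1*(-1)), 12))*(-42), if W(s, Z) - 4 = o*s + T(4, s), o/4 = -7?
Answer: -2688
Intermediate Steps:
o = -28 (o = 4*(-7) = -28)
W(s, Z) = 4 - 22*s (W(s, Z) = 4 + (-28*s + 6*s) = 4 - 22*s)
(82 + W(N(-1*(-1)), 12))*(-42) = (82 + (4 - (-22)*(-1)))*(-42) = (82 + (4 - 22*1))*(-42) = (82 + (4 - 22))*(-42) = (82 - 18)*(-42) = 64*(-42) = -2688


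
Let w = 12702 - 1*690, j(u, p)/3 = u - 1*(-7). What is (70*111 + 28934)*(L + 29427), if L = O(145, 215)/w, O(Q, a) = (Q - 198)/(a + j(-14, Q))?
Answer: 314620090469764/291291 ≈ 1.0801e+9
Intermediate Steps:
j(u, p) = 21 + 3*u (j(u, p) = 3*(u - 1*(-7)) = 3*(u + 7) = 3*(7 + u) = 21 + 3*u)
O(Q, a) = (-198 + Q)/(-21 + a) (O(Q, a) = (Q - 198)/(a + (21 + 3*(-14))) = (-198 + Q)/(a + (21 - 42)) = (-198 + Q)/(a - 21) = (-198 + Q)/(-21 + a))
w = 12012 (w = 12702 - 690 = 12012)
L = -53/2330328 (L = ((-198 + 145)/(-21 + 215))/12012 = (-53/194)*(1/12012) = ((1/194)*(-53))*(1/12012) = -53/194*1/12012 = -53/2330328 ≈ -2.2744e-5)
(70*111 + 28934)*(L + 29427) = (70*111 + 28934)*(-53/2330328 + 29427) = (7770 + 28934)*(68574562003/2330328) = 36704*(68574562003/2330328) = 314620090469764/291291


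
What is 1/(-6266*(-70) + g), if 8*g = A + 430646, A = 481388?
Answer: 4/2210497 ≈ 1.8095e-6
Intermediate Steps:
g = 456017/4 (g = (481388 + 430646)/8 = (⅛)*912034 = 456017/4 ≈ 1.1400e+5)
1/(-6266*(-70) + g) = 1/(-6266*(-70) + 456017/4) = 1/(438620 + 456017/4) = 1/(2210497/4) = 4/2210497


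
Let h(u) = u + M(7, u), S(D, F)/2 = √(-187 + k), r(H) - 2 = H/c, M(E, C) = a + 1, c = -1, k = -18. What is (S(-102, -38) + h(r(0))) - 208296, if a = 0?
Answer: -208293 + 2*I*√205 ≈ -2.0829e+5 + 28.636*I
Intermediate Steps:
M(E, C) = 1 (M(E, C) = 0 + 1 = 1)
r(H) = 2 - H (r(H) = 2 + H/(-1) = 2 + H*(-1) = 2 - H)
S(D, F) = 2*I*√205 (S(D, F) = 2*√(-187 - 18) = 2*√(-205) = 2*(I*√205) = 2*I*√205)
h(u) = 1 + u (h(u) = u + 1 = 1 + u)
(S(-102, -38) + h(r(0))) - 208296 = (2*I*√205 + (1 + (2 - 1*0))) - 208296 = (2*I*√205 + (1 + (2 + 0))) - 208296 = (2*I*√205 + (1 + 2)) - 208296 = (2*I*√205 + 3) - 208296 = (3 + 2*I*√205) - 208296 = -208293 + 2*I*√205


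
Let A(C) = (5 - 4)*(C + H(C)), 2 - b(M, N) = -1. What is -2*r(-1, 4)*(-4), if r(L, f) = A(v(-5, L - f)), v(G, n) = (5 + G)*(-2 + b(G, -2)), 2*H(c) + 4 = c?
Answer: -16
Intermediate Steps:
b(M, N) = 3 (b(M, N) = 2 - 1*(-1) = 2 + 1 = 3)
H(c) = -2 + c/2
v(G, n) = 5 + G (v(G, n) = (5 + G)*(-2 + 3) = (5 + G)*1 = 5 + G)
A(C) = -2 + 3*C/2 (A(C) = (5 - 4)*(C + (-2 + C/2)) = 1*(-2 + 3*C/2) = -2 + 3*C/2)
r(L, f) = -2 (r(L, f) = -2 + 3*(5 - 5)/2 = -2 + (3/2)*0 = -2 + 0 = -2)
-2*r(-1, 4)*(-4) = -(-4)*(-4) = -2*8 = -16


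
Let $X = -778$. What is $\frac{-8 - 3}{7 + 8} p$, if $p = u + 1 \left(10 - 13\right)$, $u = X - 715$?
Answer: $\frac{16456}{15} \approx 1097.1$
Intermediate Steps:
$u = -1493$ ($u = -778 - 715 = -1493$)
$p = -1496$ ($p = -1493 + 1 \left(10 - 13\right) = -1493 + 1 \left(-3\right) = -1493 - 3 = -1496$)
$\frac{-8 - 3}{7 + 8} p = \frac{-8 - 3}{7 + 8} \left(-1496\right) = - \frac{11}{15} \left(-1496\right) = \left(-11\right) \frac{1}{15} \left(-1496\right) = \left(- \frac{11}{15}\right) \left(-1496\right) = \frac{16456}{15}$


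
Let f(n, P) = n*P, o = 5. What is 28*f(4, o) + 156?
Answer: 716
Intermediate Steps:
f(n, P) = P*n
28*f(4, o) + 156 = 28*(5*4) + 156 = 28*20 + 156 = 560 + 156 = 716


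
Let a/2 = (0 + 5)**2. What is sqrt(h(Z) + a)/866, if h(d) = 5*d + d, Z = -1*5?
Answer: sqrt(5)/433 ≈ 0.0051641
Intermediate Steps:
Z = -5
a = 50 (a = 2*(0 + 5)**2 = 2*5**2 = 2*25 = 50)
h(d) = 6*d
sqrt(h(Z) + a)/866 = sqrt(6*(-5) + 50)/866 = sqrt(-30 + 50)*(1/866) = sqrt(20)*(1/866) = (2*sqrt(5))*(1/866) = sqrt(5)/433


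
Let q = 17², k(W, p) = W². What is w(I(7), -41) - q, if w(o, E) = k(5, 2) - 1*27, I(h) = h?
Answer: -291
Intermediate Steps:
w(o, E) = -2 (w(o, E) = 5² - 1*27 = 25 - 27 = -2)
q = 289
w(I(7), -41) - q = -2 - 1*289 = -2 - 289 = -291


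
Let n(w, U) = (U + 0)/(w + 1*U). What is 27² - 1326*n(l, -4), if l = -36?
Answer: 2982/5 ≈ 596.40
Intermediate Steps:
n(w, U) = U/(U + w) (n(w, U) = U/(w + U) = U/(U + w))
27² - 1326*n(l, -4) = 27² - (-5304)/(-4 - 36) = 729 - (-5304)/(-40) = 729 - (-5304)*(-1)/40 = 729 - 1326*⅒ = 729 - 663/5 = 2982/5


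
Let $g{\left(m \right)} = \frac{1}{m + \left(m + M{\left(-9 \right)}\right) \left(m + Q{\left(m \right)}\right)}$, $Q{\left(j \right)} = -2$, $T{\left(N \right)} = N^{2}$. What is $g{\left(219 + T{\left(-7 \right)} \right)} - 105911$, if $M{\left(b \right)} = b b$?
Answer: $- \frac{9860525921}{93102} \approx -1.0591 \cdot 10^{5}$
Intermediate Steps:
$M{\left(b \right)} = b^{2}$
$g{\left(m \right)} = \frac{1}{m + \left(-2 + m\right) \left(81 + m\right)}$ ($g{\left(m \right)} = \frac{1}{m + \left(m + \left(-9\right)^{2}\right) \left(m - 2\right)} = \frac{1}{m + \left(m + 81\right) \left(-2 + m\right)} = \frac{1}{m + \left(81 + m\right) \left(-2 + m\right)} = \frac{1}{m + \left(-2 + m\right) \left(81 + m\right)}$)
$g{\left(219 + T{\left(-7 \right)} \right)} - 105911 = \frac{1}{-162 + \left(219 + \left(-7\right)^{2}\right)^{2} + 80 \left(219 + \left(-7\right)^{2}\right)} - 105911 = \frac{1}{-162 + \left(219 + 49\right)^{2} + 80 \left(219 + 49\right)} - 105911 = \frac{1}{-162 + 268^{2} + 80 \cdot 268} - 105911 = \frac{1}{-162 + 71824 + 21440} - 105911 = \frac{1}{93102} - 105911 = - \frac{9860525921}{93102}$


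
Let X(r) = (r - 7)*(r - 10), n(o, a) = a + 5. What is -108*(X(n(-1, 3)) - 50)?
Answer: 5616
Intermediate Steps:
n(o, a) = 5 + a
X(r) = (-10 + r)*(-7 + r) (X(r) = (-7 + r)*(-10 + r) = (-10 + r)*(-7 + r))
-108*(X(n(-1, 3)) - 50) = -108*((70 + (5 + 3)**2 - 17*(5 + 3)) - 50) = -108*((70 + 8**2 - 17*8) - 50) = -108*((70 + 64 - 136) - 50) = -108*(-2 - 50) = -108*(-52) = 5616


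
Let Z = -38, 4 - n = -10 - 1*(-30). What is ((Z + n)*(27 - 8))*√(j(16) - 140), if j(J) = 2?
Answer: -1026*I*√138 ≈ -12053.0*I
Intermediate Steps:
n = -16 (n = 4 - (-10 - 1*(-30)) = 4 - (-10 + 30) = 4 - 1*20 = 4 - 20 = -16)
((Z + n)*(27 - 8))*√(j(16) - 140) = ((-38 - 16)*(27 - 8))*√(2 - 140) = (-54*19)*√(-138) = -1026*I*√138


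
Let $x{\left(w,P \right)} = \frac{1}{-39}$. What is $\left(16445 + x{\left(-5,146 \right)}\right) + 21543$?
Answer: $\frac{1481531}{39} \approx 37988.0$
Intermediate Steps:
$x{\left(w,P \right)} = - \frac{1}{39}$
$\left(16445 + x{\left(-5,146 \right)}\right) + 21543 = \left(16445 - \frac{1}{39}\right) + 21543 = \frac{641354}{39} + 21543 = \frac{1481531}{39}$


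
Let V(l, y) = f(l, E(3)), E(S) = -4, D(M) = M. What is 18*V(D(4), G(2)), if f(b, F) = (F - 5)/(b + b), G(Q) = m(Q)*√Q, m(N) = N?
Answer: -81/4 ≈ -20.250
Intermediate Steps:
G(Q) = Q^(3/2) (G(Q) = Q*√Q = Q^(3/2))
f(b, F) = (-5 + F)/(2*b) (f(b, F) = (-5 + F)/((2*b)) = (-5 + F)*(1/(2*b)) = (-5 + F)/(2*b))
V(l, y) = -9/(2*l) (V(l, y) = (-5 - 4)/(2*l) = (½)*(-9)/l = -9/(2*l))
18*V(D(4), G(2)) = 18*(-9/2/4) = 18*(-9/2*¼) = 18*(-9/8) = -81/4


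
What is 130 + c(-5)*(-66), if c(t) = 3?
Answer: -68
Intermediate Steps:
130 + c(-5)*(-66) = 130 + 3*(-66) = 130 - 198 = -68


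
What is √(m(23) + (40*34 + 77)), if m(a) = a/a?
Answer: √1438 ≈ 37.921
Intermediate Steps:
m(a) = 1
√(m(23) + (40*34 + 77)) = √(1 + (40*34 + 77)) = √(1 + (1360 + 77)) = √(1 + 1437) = √1438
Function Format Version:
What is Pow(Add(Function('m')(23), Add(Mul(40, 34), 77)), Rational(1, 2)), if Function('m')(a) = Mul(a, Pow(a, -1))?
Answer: Pow(1438, Rational(1, 2)) ≈ 37.921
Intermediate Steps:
Function('m')(a) = 1
Pow(Add(Function('m')(23), Add(Mul(40, 34), 77)), Rational(1, 2)) = Pow(Add(1, Add(Mul(40, 34), 77)), Rational(1, 2)) = Pow(Add(1, Add(1360, 77)), Rational(1, 2)) = Pow(Add(1, 1437), Rational(1, 2)) = Pow(1438, Rational(1, 2))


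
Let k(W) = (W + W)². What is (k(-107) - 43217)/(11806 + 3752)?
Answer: 2579/15558 ≈ 0.16577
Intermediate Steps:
k(W) = 4*W² (k(W) = (2*W)² = 4*W²)
(k(-107) - 43217)/(11806 + 3752) = (4*(-107)² - 43217)/(11806 + 3752) = (4*11449 - 43217)/15558 = (45796 - 43217)*(1/15558) = 2579*(1/15558) = 2579/15558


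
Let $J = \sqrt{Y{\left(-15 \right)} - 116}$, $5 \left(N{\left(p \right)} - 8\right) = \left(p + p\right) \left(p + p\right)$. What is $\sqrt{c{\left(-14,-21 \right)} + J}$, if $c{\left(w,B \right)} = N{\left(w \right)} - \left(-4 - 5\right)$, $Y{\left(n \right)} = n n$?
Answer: $\frac{\sqrt{4345 + 25 \sqrt{109}}}{5} \approx 13.574$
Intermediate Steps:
$N{\left(p \right)} = 8 + \frac{4 p^{2}}{5}$ ($N{\left(p \right)} = 8 + \frac{\left(p + p\right) \left(p + p\right)}{5} = 8 + \frac{2 p 2 p}{5} = 8 + \frac{4 p^{2}}{5}$)
$Y{\left(n \right)} = n^{2}$
$J = \sqrt{109}$ ($J = \sqrt{\left(-15\right)^{2} - 116} = \sqrt{225 - 116} = \sqrt{109} \approx 10.44$)
$c{\left(w,B \right)} = 17 + \frac{4 w^{2}}{5}$ ($c{\left(w,B \right)} = \left(8 + \frac{4 w^{2}}{5}\right) - \left(-4 - 5\right) = \left(8 + \frac{4 w^{2}}{5}\right) - -9 = \left(8 + \frac{4 w^{2}}{5}\right) + 9 = 17 + \frac{4 w^{2}}{5}$)
$\sqrt{c{\left(-14,-21 \right)} + J} = \sqrt{\left(17 + \frac{4 \left(-14\right)^{2}}{5}\right) + \sqrt{109}} = \sqrt{\left(17 + \frac{4}{5} \cdot 196\right) + \sqrt{109}} = \sqrt{\left(17 + \frac{784}{5}\right) + \sqrt{109}} = \sqrt{\frac{869}{5} + \sqrt{109}}$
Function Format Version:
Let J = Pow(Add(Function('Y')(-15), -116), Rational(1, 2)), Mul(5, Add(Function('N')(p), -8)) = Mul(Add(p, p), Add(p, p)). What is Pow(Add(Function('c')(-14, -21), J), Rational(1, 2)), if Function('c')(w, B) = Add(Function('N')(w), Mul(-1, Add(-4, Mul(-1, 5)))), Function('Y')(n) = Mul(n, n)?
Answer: Mul(Rational(1, 5), Pow(Add(4345, Mul(25, Pow(109, Rational(1, 2)))), Rational(1, 2))) ≈ 13.574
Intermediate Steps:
Function('N')(p) = Add(8, Mul(Rational(4, 5), Pow(p, 2))) (Function('N')(p) = Add(8, Mul(Rational(1, 5), Mul(Add(p, p), Add(p, p)))) = Add(8, Mul(Rational(1, 5), Mul(Mul(2, p), Mul(2, p)))) = Add(8, Mul(Rational(1, 5), Mul(4, Pow(p, 2)))) = Add(8, Mul(Rational(4, 5), Pow(p, 2))))
Function('Y')(n) = Pow(n, 2)
J = Pow(109, Rational(1, 2)) (J = Pow(Add(Pow(-15, 2), -116), Rational(1, 2)) = Pow(Add(225, -116), Rational(1, 2)) = Pow(109, Rational(1, 2)) ≈ 10.440)
Function('c')(w, B) = Add(17, Mul(Rational(4, 5), Pow(w, 2))) (Function('c')(w, B) = Add(Add(8, Mul(Rational(4, 5), Pow(w, 2))), Mul(-1, Add(-4, Mul(-1, 5)))) = Add(Add(8, Mul(Rational(4, 5), Pow(w, 2))), Mul(-1, Add(-4, -5))) = Add(Add(8, Mul(Rational(4, 5), Pow(w, 2))), Mul(-1, -9)) = Add(Add(8, Mul(Rational(4, 5), Pow(w, 2))), 9) = Add(17, Mul(Rational(4, 5), Pow(w, 2))))
Pow(Add(Function('c')(-14, -21), J), Rational(1, 2)) = Pow(Add(Add(17, Mul(Rational(4, 5), Pow(-14, 2))), Pow(109, Rational(1, 2))), Rational(1, 2)) = Pow(Add(Add(17, Mul(Rational(4, 5), 196)), Pow(109, Rational(1, 2))), Rational(1, 2)) = Pow(Add(Add(17, Rational(784, 5)), Pow(109, Rational(1, 2))), Rational(1, 2)) = Pow(Add(Rational(869, 5), Pow(109, Rational(1, 2))), Rational(1, 2))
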